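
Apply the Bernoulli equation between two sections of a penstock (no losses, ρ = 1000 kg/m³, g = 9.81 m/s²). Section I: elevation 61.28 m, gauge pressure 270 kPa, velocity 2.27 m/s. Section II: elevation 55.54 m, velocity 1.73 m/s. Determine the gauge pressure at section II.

Pressure head at I: ψ₁ = P₁/(ρg) = 270×1000 / (1000 × 9.81) = 27.52 m.
Velocity heads: v₁²/2g = 2.27²/19.62 = 0.263 m; v₂²/2g = 1.73²/19.62 = 0.153 m.
Total head H = z₁ + ψ₁ + v₁²/2g = 61.28 + 27.52 + 0.263 = 89.06 m.
ψ₂ = H − z₂ − v₂²/2g = 89.06 − 55.54 − 0.153 = 33.37 m.
P₂ = ρgψ₂ = 1000 × 9.81 × 33.37 ≈ 327 kPa.

P₂ ≈ 327 kPa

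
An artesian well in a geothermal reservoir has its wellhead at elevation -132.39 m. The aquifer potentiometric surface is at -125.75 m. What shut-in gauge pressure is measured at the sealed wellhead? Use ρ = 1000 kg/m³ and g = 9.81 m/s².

Head above the cap: Δh = -125.75 − (-132.39) = 6.64 m.
P = ρgΔh = 1000 × 9.81 × 6.64 = 65138 Pa ≈ 65.1 kPa.

P ≈ 65.1 kPa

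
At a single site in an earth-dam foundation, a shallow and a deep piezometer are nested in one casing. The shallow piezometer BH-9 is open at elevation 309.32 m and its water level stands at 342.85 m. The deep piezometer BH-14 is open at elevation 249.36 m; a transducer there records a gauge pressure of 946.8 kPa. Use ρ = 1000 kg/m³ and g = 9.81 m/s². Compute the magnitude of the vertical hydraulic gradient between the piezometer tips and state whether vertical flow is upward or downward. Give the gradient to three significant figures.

|i_v| ≈ 0.0504; vertical flow is upward

Total head at BH-9: h = 342.85 m (water level in the standpipe).
Pressure head at BH-14: ψ = P/(ρg) = 946.8×1000 / (1000 × 9.81) = 96.51 m.
Total head at BH-14: h = z + ψ = 249.36 + 96.51 = 345.87 m.
Δh = h(BH-9) − h(BH-14) = 342.85 − 345.87 = -3.02 m.
Vertical separation Δz = 309.32 − 249.36 = 59.96 m.
|i_v| = |Δh| / Δz = 3.02 / 59.96 = 0.0504.
Head is higher in the deep piezometer, so vertical flow is upward (discharge condition).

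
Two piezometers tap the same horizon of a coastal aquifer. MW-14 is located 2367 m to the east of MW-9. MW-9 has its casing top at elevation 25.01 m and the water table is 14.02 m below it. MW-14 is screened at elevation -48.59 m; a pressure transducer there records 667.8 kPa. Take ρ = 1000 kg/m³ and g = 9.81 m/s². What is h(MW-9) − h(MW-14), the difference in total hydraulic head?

Δh ≈ -8.49 m

Total head at MW-9: h = 25.01 − 14.02 = 10.99 m.
Pressure head at MW-14: ψ = P/(ρg) = 667.8×1000 / (1000 × 9.81) = 68.07 m.
Total head at MW-14: h = z + ψ = -48.59 + 68.07 = 19.48 m.
Head difference: h(MW-9) − h(MW-14) = 10.99 − 19.48 = -8.49 m.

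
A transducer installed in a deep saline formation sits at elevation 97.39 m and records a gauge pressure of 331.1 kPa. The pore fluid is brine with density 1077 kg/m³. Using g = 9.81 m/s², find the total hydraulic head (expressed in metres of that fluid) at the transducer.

ψ = P/(ρg) = 331.1×1000 / (1077 × 9.81) = 31.34 m.
h = z + ψ = 97.39 + 31.34 = 128.73 m.

h ≈ 128.73 m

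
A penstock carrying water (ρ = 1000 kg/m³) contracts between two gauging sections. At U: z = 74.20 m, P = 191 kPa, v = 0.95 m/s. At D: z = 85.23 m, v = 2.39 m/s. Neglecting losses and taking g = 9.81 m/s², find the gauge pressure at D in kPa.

P₂ ≈ 80.4 kPa

Pressure head at U: ψ₁ = P₁/(ρg) = 191×1000 / (1000 × 9.81) = 19.47 m.
Velocity heads: v₁²/2g = 0.95²/19.62 = 0.046 m; v₂²/2g = 2.39²/19.62 = 0.291 m.
Total head H = z₁ + ψ₁ + v₁²/2g = 74.20 + 19.47 + 0.046 = 93.72 m.
ψ₂ = H − z₂ − v₂²/2g = 93.72 − 85.23 − 0.291 = 8.20 m.
P₂ = ρgψ₂ = 1000 × 9.81 × 8.20 ≈ 80.4 kPa.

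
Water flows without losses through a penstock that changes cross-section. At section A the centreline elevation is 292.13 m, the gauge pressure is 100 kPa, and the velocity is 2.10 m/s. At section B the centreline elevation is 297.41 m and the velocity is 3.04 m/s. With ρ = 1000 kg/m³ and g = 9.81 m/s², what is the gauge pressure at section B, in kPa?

P₂ ≈ 45.8 kPa

Pressure head at A: ψ₁ = P₁/(ρg) = 100×1000 / (1000 × 9.81) = 10.19 m.
Velocity heads: v₁²/2g = 2.10²/19.62 = 0.225 m; v₂²/2g = 3.04²/19.62 = 0.471 m.
Total head H = z₁ + ψ₁ + v₁²/2g = 292.13 + 10.19 + 0.225 = 302.55 m.
ψ₂ = H − z₂ − v₂²/2g = 302.55 − 297.41 − 0.471 = 4.67 m.
P₂ = ρgψ₂ = 1000 × 9.81 × 4.67 ≈ 45.8 kPa.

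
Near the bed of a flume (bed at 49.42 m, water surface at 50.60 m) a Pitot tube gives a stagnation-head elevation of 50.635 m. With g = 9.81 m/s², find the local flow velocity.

Near the bed, under hydrostatic conditions, the piezometric head (z + ψ) equals the free-surface elevation, 50.60 m.
Velocity head = total − piezometric = 50.635 − 50.60 = 0.035 m.
v = √(2g·h_v) = √(2 × 9.81 × 0.035) = 0.829 m/s.

v ≈ 0.829 m/s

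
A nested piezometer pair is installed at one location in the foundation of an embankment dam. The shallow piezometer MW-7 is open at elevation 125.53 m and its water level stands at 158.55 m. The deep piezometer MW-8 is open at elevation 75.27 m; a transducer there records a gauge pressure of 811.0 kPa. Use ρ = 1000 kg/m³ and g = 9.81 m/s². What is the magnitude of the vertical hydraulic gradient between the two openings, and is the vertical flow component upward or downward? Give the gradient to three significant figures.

Total head at MW-7: h = 158.55 m (water level in the standpipe).
Pressure head at MW-8: ψ = P/(ρg) = 811.0×1000 / (1000 × 9.81) = 82.67 m.
Total head at MW-8: h = z + ψ = 75.27 + 82.67 = 157.94 m.
Δh = h(MW-7) − h(MW-8) = 158.55 − 157.94 = 0.61 m.
Vertical separation Δz = 125.53 − 75.27 = 50.26 m.
|i_v| = |Δh| / Δz = 0.61 / 50.26 = 0.0121.
Head is higher in the shallow piezometer, so vertical flow is downward (recharge condition).

|i_v| ≈ 0.0121; vertical flow is downward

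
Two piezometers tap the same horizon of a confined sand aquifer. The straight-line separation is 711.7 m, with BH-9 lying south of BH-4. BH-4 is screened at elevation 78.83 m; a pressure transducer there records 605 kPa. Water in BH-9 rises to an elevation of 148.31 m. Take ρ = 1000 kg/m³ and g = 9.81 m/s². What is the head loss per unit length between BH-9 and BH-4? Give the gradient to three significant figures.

i ≈ 0.0110 m/m

Pressure head at BH-4: ψ = P/(ρg) = 605×1000 / (1000 × 9.81) = 61.67 m.
Total head at BH-4: h = z + ψ = 78.83 + 61.67 = 140.50 m.
Total head at BH-9: h = 148.31 m (water level in the piezometer is the total head).
Head difference: h(BH-4) − h(BH-9) = 140.50 − 148.31 = -7.81 m.
Hydraulic gradient: i = |Δh| / L = 7.81 / 711.7 = 0.0110.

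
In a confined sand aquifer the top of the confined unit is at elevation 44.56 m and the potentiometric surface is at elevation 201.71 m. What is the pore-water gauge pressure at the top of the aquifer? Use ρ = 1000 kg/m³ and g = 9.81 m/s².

P ≈ 1540 kPa

Pressure head at the aquifer top: ψ = h − z = 201.71 − 44.56 = 157.15 m.
P = ρgψ = 1000 × 9.81 × 157.15 = 1541642 Pa ≈ 1540 kPa.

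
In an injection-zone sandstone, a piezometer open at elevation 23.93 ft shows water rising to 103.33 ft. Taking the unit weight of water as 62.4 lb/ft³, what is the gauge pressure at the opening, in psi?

Pressure head ψ = h − z = 103.33 − 23.93 = 79.40 ft.
P = γ·ψ / 144 = 62.4 × 79.40 / 144 = 34.4 psi.

P ≈ 34.4 psi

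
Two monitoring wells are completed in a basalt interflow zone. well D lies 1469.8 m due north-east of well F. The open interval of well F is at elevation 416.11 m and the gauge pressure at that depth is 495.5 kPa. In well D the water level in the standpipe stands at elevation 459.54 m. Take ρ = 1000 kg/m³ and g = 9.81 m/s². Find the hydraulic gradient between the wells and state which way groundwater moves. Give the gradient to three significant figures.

i ≈ 0.00482; groundwater flows toward the north-east

Pressure head at well F: ψ = P/(ρg) = 495.5×1000 / (1000 × 9.81) = 50.51 m.
Total head at well F: h = z + ψ = 416.11 + 50.51 = 466.62 m.
Total head at well D: h = 459.54 m (water level in the piezometer is the total head).
Head difference: h(well F) − h(well D) = 466.62 − 459.54 = 7.08 m.
Hydraulic gradient: i = |Δh| / L = 7.08 / 1469.8 = 0.00482.
Flow is from higher to lower head: from well F toward well D, i.e. toward the north-east.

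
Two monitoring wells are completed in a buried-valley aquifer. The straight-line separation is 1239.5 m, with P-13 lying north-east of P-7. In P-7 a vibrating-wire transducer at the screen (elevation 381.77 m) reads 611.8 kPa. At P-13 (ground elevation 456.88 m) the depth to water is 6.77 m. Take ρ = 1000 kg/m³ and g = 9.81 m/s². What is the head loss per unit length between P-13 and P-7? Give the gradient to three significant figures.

Pressure head at P-7: ψ = P/(ρg) = 611.8×1000 / (1000 × 9.81) = 62.36 m.
Total head at P-7: h = z + ψ = 381.77 + 62.36 = 444.13 m.
Total head at P-13: h = 456.88 − 6.77 = 450.11 m.
Head difference: h(P-7) − h(P-13) = 444.13 − 450.11 = -5.98 m.
Hydraulic gradient: i = |Δh| / L = 5.98 / 1239.5 = 0.00482.

i ≈ 0.00482 m/m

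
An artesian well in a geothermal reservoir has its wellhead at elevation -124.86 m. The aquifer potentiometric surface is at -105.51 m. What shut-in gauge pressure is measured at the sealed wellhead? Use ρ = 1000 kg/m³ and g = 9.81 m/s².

Head above the cap: Δh = -105.51 − (-124.86) = 19.35 m.
P = ρgΔh = 1000 × 9.81 × 19.35 = 189824 Pa ≈ 190 kPa.

P ≈ 190 kPa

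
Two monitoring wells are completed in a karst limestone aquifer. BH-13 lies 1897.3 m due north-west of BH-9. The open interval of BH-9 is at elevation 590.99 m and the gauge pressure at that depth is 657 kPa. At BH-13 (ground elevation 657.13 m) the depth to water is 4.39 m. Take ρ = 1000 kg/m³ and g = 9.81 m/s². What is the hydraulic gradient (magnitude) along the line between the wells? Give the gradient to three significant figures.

i ≈ 0.00275

Pressure head at BH-9: ψ = P/(ρg) = 657×1000 / (1000 × 9.81) = 66.97 m.
Total head at BH-9: h = z + ψ = 590.99 + 66.97 = 657.96 m.
Total head at BH-13: h = 657.13 − 4.39 = 652.74 m.
Head difference: h(BH-9) − h(BH-13) = 657.96 − 652.74 = 5.22 m.
Hydraulic gradient: i = |Δh| / L = 5.22 / 1897.3 = 0.00275.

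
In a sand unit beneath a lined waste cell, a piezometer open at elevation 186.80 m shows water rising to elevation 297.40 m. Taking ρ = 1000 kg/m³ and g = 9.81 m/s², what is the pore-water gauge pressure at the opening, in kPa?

P ≈ 1080 kPa

Pressure head ψ = h − z = 297.40 − 186.80 = 110.60 m.
P = ρgψ = 1000 × 9.81 × 110.60 = 1084986 Pa ≈ 1080 kPa.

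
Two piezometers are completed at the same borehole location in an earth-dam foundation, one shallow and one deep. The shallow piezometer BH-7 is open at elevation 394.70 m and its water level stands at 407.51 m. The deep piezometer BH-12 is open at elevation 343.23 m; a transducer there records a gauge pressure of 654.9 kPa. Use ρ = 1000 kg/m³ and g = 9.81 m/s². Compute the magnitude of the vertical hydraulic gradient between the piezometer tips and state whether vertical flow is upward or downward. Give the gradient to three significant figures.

Total head at BH-7: h = 407.51 m (water level in the standpipe).
Pressure head at BH-12: ψ = P/(ρg) = 654.9×1000 / (1000 × 9.81) = 66.76 m.
Total head at BH-12: h = z + ψ = 343.23 + 66.76 = 409.99 m.
Δh = h(BH-7) − h(BH-12) = 407.51 − 409.99 = -2.48 m.
Vertical separation Δz = 394.70 − 343.23 = 51.47 m.
|i_v| = |Δh| / Δz = 2.48 / 51.47 = 0.0482.
Head is higher in the deep piezometer, so vertical flow is upward (discharge condition).

|i_v| ≈ 0.0482; vertical flow is upward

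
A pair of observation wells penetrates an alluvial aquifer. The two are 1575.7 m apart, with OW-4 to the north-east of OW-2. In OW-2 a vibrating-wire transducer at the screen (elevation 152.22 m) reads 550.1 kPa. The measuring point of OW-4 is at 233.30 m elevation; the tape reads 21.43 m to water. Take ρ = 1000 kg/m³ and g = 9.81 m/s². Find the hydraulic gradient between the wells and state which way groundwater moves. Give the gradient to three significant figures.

i ≈ 0.00227; groundwater flows toward the south-west

Pressure head at OW-2: ψ = P/(ρg) = 550.1×1000 / (1000 × 9.81) = 56.08 m.
Total head at OW-2: h = z + ψ = 152.22 + 56.08 = 208.30 m.
Total head at OW-4: h = 233.30 − 21.43 = 211.87 m.
Head difference: h(OW-2) − h(OW-4) = 208.30 − 211.87 = -3.57 m.
Hydraulic gradient: i = |Δh| / L = 3.57 / 1575.7 = 0.00227.
Flow is from higher to lower head: from OW-4 toward OW-2, i.e. toward the south-west.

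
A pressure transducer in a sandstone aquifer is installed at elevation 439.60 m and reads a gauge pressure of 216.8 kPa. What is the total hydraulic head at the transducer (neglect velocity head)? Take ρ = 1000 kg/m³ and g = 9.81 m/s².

ψ = P/(ρg) = 216.8×1000 / (1000 × 9.81) = 22.10 m.
h = z + ψ = 439.60 + 22.10 = 461.70 m.

h ≈ 461.70 m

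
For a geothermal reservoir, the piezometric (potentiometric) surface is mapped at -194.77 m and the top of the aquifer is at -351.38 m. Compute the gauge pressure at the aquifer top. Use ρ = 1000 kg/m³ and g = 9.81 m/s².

P ≈ 1540 kPa

Pressure head at the aquifer top: ψ = h − z = -194.77 − (-351.38) = 156.61 m.
P = ρgψ = 1000 × 9.81 × 156.61 = 1536344 Pa ≈ 1540 kPa.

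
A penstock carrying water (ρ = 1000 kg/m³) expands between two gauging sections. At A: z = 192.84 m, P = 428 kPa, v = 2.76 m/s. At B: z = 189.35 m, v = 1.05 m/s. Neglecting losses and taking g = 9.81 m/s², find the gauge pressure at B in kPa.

Pressure head at A: ψ₁ = P₁/(ρg) = 428×1000 / (1000 × 9.81) = 43.63 m.
Velocity heads: v₁²/2g = 2.76²/19.62 = 0.388 m; v₂²/2g = 1.05²/19.62 = 0.056 m.
Total head H = z₁ + ψ₁ + v₁²/2g = 192.84 + 43.63 + 0.388 = 236.86 m.
ψ₂ = H − z₂ − v₂²/2g = 236.86 − 189.35 − 0.056 = 47.45 m.
P₂ = ρgψ₂ = 1000 × 9.81 × 47.45 ≈ 465 kPa.

P₂ ≈ 465 kPa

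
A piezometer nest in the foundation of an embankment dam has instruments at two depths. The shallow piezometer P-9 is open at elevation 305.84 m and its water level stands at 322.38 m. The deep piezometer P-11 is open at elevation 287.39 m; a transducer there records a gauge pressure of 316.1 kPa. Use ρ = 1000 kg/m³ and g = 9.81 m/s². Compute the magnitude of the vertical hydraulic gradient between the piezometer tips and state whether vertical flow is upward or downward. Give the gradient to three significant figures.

Total head at P-9: h = 322.38 m (water level in the standpipe).
Pressure head at P-11: ψ = P/(ρg) = 316.1×1000 / (1000 × 9.81) = 32.22 m.
Total head at P-11: h = z + ψ = 287.39 + 32.22 = 319.61 m.
Δh = h(P-9) − h(P-11) = 322.38 − 319.61 = 2.77 m.
Vertical separation Δz = 305.84 − 287.39 = 18.45 m.
|i_v| = |Δh| / Δz = 2.77 / 18.45 = 0.150.
Head is higher in the shallow piezometer, so vertical flow is downward (recharge condition).

|i_v| ≈ 0.150; vertical flow is downward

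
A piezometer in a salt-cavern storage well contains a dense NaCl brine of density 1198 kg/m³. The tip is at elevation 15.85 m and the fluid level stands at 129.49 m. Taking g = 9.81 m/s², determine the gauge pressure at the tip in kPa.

P ≈ 1340 kPa

Pressure head ψ = h − z = 129.49 − 15.85 = 113.64 m.
P = ρgψ = 1198 × 9.81 × 113.64 = 1335540 Pa ≈ 1340 kPa.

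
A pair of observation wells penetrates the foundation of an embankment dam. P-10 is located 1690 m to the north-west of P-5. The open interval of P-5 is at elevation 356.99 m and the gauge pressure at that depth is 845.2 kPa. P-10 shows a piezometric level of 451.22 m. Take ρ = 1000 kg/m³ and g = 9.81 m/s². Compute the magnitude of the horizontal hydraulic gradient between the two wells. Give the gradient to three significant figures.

Pressure head at P-5: ψ = P/(ρg) = 845.2×1000 / (1000 × 9.81) = 86.16 m.
Total head at P-5: h = z + ψ = 356.99 + 86.16 = 443.15 m.
Total head at P-10: h = 451.22 m (water level in the piezometer is the total head).
Head difference: h(P-5) − h(P-10) = 443.15 − 451.22 = -8.07 m.
Hydraulic gradient: i = |Δh| / L = 8.07 / 1690 = 0.00478.

i ≈ 0.00478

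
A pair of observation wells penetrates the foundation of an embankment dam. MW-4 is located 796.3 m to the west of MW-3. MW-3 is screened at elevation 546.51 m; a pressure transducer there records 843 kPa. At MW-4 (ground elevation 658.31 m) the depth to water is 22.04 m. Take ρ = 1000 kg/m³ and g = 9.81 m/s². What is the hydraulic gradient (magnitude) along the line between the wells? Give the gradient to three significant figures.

i ≈ 0.00481

Pressure head at MW-3: ψ = P/(ρg) = 843×1000 / (1000 × 9.81) = 85.93 m.
Total head at MW-3: h = z + ψ = 546.51 + 85.93 = 632.44 m.
Total head at MW-4: h = 658.31 − 22.04 = 636.27 m.
Head difference: h(MW-3) − h(MW-4) = 632.44 − 636.27 = -3.83 m.
Hydraulic gradient: i = |Δh| / L = 3.83 / 796.3 = 0.00481.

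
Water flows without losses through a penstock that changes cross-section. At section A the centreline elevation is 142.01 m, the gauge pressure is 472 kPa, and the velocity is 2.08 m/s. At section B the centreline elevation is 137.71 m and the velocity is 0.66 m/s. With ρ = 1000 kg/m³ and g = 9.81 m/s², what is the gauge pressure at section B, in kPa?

Pressure head at A: ψ₁ = P₁/(ρg) = 472×1000 / (1000 × 9.81) = 48.11 m.
Velocity heads: v₁²/2g = 2.08²/19.62 = 0.221 m; v₂²/2g = 0.66²/19.62 = 0.022 m.
Total head H = z₁ + ψ₁ + v₁²/2g = 142.01 + 48.11 + 0.221 = 190.34 m.
ψ₂ = H − z₂ − v₂²/2g = 190.34 − 137.71 − 0.022 = 52.61 m.
P₂ = ρgψ₂ = 1000 × 9.81 × 52.61 ≈ 516 kPa.

P₂ ≈ 516 kPa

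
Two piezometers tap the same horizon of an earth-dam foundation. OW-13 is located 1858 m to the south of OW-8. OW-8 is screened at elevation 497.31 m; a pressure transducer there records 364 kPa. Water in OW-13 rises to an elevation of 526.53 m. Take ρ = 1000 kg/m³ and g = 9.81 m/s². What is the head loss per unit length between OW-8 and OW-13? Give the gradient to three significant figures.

Pressure head at OW-8: ψ = P/(ρg) = 364×1000 / (1000 × 9.81) = 37.10 m.
Total head at OW-8: h = z + ψ = 497.31 + 37.10 = 534.41 m.
Total head at OW-13: h = 526.53 m (water level in the piezometer is the total head).
Head difference: h(OW-8) − h(OW-13) = 534.41 − 526.53 = 7.88 m.
Hydraulic gradient: i = |Δh| / L = 7.88 / 1858 = 0.00424.

i ≈ 0.00424 m/m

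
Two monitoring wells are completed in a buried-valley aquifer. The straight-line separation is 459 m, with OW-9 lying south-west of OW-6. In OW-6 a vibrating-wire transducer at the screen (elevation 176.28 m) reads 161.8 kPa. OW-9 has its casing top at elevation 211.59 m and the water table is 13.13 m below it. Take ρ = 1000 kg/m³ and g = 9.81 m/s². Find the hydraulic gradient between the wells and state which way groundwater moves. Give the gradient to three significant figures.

i ≈ 0.0124; groundwater flows toward the north-east

Pressure head at OW-6: ψ = P/(ρg) = 161.8×1000 / (1000 × 9.81) = 16.49 m.
Total head at OW-6: h = z + ψ = 176.28 + 16.49 = 192.77 m.
Total head at OW-9: h = 211.59 − 13.13 = 198.46 m.
Head difference: h(OW-6) − h(OW-9) = 192.77 − 198.46 = -5.69 m.
Hydraulic gradient: i = |Δh| / L = 5.69 / 459 = 0.0124.
Flow is from higher to lower head: from OW-9 toward OW-6, i.e. toward the north-east.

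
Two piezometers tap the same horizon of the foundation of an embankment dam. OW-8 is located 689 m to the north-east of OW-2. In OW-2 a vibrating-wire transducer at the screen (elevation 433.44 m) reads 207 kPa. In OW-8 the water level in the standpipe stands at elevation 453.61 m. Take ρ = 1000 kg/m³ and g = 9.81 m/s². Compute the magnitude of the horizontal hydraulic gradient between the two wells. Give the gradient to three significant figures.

Pressure head at OW-2: ψ = P/(ρg) = 207×1000 / (1000 × 9.81) = 21.10 m.
Total head at OW-2: h = z + ψ = 433.44 + 21.10 = 454.54 m.
Total head at OW-8: h = 453.61 m (water level in the piezometer is the total head).
Head difference: h(OW-2) − h(OW-8) = 454.54 − 453.61 = 0.93 m.
Hydraulic gradient: i = |Δh| / L = 0.93 / 689 = 0.00135.

i ≈ 0.00135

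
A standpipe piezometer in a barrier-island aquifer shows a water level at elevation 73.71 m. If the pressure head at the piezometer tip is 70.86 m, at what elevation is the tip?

z = h − ψ = 73.71 − 70.86 = 2.85 m.

z ≈ 2.85 m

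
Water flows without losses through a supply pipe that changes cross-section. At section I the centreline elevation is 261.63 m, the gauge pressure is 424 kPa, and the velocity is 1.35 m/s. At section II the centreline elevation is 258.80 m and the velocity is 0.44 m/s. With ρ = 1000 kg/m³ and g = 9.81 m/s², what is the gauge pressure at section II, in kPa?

Pressure head at I: ψ₁ = P₁/(ρg) = 424×1000 / (1000 × 9.81) = 43.22 m.
Velocity heads: v₁²/2g = 1.35²/19.62 = 0.093 m; v₂²/2g = 0.44²/19.62 = 0.010 m.
Total head H = z₁ + ψ₁ + v₁²/2g = 261.63 + 43.22 + 0.093 = 304.94 m.
ψ₂ = H − z₂ − v₂²/2g = 304.94 − 258.80 − 0.010 = 46.13 m.
P₂ = ρgψ₂ = 1000 × 9.81 × 46.13 ≈ 453 kPa.

P₂ ≈ 453 kPa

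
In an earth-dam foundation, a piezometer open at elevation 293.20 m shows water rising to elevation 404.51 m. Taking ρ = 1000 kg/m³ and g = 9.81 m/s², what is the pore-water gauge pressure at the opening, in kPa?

Pressure head ψ = h − z = 404.51 − 293.20 = 111.31 m.
P = ρgψ = 1000 × 9.81 × 111.31 = 1091951 Pa ≈ 1090 kPa.

P ≈ 1090 kPa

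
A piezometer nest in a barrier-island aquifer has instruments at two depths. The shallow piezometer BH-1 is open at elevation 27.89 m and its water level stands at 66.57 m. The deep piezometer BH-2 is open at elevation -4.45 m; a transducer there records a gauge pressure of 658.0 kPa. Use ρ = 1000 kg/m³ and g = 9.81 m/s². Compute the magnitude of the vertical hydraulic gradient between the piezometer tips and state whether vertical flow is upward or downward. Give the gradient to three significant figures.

Total head at BH-1: h = 66.57 m (water level in the standpipe).
Pressure head at BH-2: ψ = P/(ρg) = 658.0×1000 / (1000 × 9.81) = 67.07 m.
Total head at BH-2: h = z + ψ = -4.45 + 67.07 = 62.62 m.
Δh = h(BH-1) − h(BH-2) = 66.57 − 62.62 = 3.95 m.
Vertical separation Δz = 27.89 − (-4.45) = 32.34 m.
|i_v| = |Δh| / Δz = 3.95 / 32.34 = 0.122.
Head is higher in the shallow piezometer, so vertical flow is downward (recharge condition).

|i_v| ≈ 0.122; vertical flow is downward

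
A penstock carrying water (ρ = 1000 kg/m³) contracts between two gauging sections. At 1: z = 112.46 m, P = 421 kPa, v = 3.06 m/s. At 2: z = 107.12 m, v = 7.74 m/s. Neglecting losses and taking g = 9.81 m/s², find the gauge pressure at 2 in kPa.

Pressure head at 1: ψ₁ = P₁/(ρg) = 421×1000 / (1000 × 9.81) = 42.92 m.
Velocity heads: v₁²/2g = 3.06²/19.62 = 0.477 m; v₂²/2g = 7.74²/19.62 = 3.053 m.
Total head H = z₁ + ψ₁ + v₁²/2g = 112.46 + 42.92 + 0.477 = 155.86 m.
ψ₂ = H − z₂ − v₂²/2g = 155.86 − 107.12 − 3.053 = 45.69 m.
P₂ = ρgψ₂ = 1000 × 9.81 × 45.69 ≈ 448 kPa.

P₂ ≈ 448 kPa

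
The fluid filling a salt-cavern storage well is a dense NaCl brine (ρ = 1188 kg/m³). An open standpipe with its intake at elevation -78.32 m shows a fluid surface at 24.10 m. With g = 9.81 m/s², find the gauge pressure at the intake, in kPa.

Pressure head ψ = h − z = 24.10 − (-78.32) = 102.42 m.
P = ρgψ = 1188 × 9.81 × 102.42 = 1193631 Pa ≈ 1190 kPa.

P ≈ 1190 kPa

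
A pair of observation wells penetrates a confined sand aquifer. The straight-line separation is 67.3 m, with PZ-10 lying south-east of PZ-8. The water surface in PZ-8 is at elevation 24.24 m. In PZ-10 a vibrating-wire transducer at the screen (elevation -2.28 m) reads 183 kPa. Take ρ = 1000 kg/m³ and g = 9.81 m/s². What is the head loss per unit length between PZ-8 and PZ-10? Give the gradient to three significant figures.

Total head at PZ-8: h = 24.24 m (water level in the piezometer is the total head).
Pressure head at PZ-10: ψ = P/(ρg) = 183×1000 / (1000 × 9.81) = 18.65 m.
Total head at PZ-10: h = z + ψ = -2.28 + 18.65 = 16.37 m.
Head difference: h(PZ-8) − h(PZ-10) = 24.24 − 16.37 = 7.87 m.
Hydraulic gradient: i = |Δh| / L = 7.87 / 67.3 = 0.117.

i ≈ 0.117 m/m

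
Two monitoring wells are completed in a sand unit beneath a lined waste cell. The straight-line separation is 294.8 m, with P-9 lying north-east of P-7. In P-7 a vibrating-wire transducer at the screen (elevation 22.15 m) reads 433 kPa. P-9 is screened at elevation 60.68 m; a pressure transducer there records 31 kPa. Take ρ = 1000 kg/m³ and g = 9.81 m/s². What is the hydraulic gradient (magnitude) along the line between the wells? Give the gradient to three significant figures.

Pressure head at P-7: ψ = P/(ρg) = 433×1000 / (1000 × 9.81) = 44.14 m.
Total head at P-7: h = z + ψ = 22.15 + 44.14 = 66.29 m.
Pressure head at P-9: ψ = P/(ρg) = 31×1000 / (1000 × 9.81) = 3.16 m.
Total head at P-9: h = z + ψ = 60.68 + 3.16 = 63.84 m.
Head difference: h(P-7) − h(P-9) = 66.29 − 63.84 = 2.45 m.
Hydraulic gradient: i = |Δh| / L = 2.45 / 294.8 = 0.00831.

i ≈ 0.00831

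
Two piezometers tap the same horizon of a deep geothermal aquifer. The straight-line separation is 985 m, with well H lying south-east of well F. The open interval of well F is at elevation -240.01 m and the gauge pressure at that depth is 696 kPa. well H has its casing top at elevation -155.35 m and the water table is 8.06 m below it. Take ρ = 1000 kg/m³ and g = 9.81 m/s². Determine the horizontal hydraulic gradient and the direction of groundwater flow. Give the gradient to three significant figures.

Pressure head at well F: ψ = P/(ρg) = 696×1000 / (1000 × 9.81) = 70.95 m.
Total head at well F: h = z + ψ = -240.01 + 70.95 = -169.06 m.
Total head at well H: h = -155.35 − 8.06 = -163.41 m.
Head difference: h(well F) − h(well H) = -169.06 − (-163.41) = -5.65 m.
Hydraulic gradient: i = |Δh| / L = 5.65 / 985 = 0.00574.
Flow is from higher to lower head: from well H toward well F, i.e. toward the north-west.

i ≈ 0.00574; groundwater flows toward the north-west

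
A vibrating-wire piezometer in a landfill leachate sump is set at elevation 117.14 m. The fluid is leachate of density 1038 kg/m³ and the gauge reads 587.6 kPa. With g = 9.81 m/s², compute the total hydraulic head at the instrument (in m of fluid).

ψ = P/(ρg) = 587.6×1000 / (1038 × 9.81) = 57.71 m.
h = z + ψ = 117.14 + 57.71 = 174.85 m.

h ≈ 174.85 m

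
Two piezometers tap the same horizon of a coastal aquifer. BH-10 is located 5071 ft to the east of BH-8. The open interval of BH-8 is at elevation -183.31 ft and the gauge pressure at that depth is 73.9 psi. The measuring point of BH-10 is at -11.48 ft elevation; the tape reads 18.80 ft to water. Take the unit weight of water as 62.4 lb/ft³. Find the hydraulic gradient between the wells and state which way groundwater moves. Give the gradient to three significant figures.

Pressure head at BH-8: ψ = 144·P/γ = 144 × 73.9 / 62.4 = 170.54 ft.
Total head at BH-8: h = z + ψ = -183.31 + 170.54 = -12.77 ft.
Total head at BH-10: h = -11.48 − 18.80 = -30.28 ft.
Head difference: h(BH-8) − h(BH-10) = -12.77 − (-30.28) = 17.51 ft.
Hydraulic gradient: i = |Δh| / L = 17.51 / 5071 = 0.00345.
Flow is from higher to lower head: from BH-8 toward BH-10, i.e. toward the east.

i ≈ 0.00345; groundwater flows toward the east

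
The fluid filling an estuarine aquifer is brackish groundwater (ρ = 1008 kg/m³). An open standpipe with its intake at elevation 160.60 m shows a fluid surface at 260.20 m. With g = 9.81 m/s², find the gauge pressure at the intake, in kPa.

Pressure head ψ = h − z = 260.20 − 160.60 = 99.60 m.
P = ρgψ = 1008 × 9.81 × 99.60 = 984893 Pa ≈ 985 kPa.

P ≈ 985 kPa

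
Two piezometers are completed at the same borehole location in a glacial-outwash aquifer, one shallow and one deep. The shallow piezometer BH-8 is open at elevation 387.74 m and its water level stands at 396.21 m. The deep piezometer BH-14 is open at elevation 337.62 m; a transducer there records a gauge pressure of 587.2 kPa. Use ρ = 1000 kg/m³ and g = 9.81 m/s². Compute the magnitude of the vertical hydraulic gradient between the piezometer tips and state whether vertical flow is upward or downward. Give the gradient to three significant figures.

Total head at BH-8: h = 396.21 m (water level in the standpipe).
Pressure head at BH-14: ψ = P/(ρg) = 587.2×1000 / (1000 × 9.81) = 59.86 m.
Total head at BH-14: h = z + ψ = 337.62 + 59.86 = 397.48 m.
Δh = h(BH-8) − h(BH-14) = 396.21 − 397.48 = -1.27 m.
Vertical separation Δz = 387.74 − 337.62 = 50.12 m.
|i_v| = |Δh| / Δz = 1.27 / 50.12 = 0.0253.
Head is higher in the deep piezometer, so vertical flow is upward (discharge condition).

|i_v| ≈ 0.0253; vertical flow is upward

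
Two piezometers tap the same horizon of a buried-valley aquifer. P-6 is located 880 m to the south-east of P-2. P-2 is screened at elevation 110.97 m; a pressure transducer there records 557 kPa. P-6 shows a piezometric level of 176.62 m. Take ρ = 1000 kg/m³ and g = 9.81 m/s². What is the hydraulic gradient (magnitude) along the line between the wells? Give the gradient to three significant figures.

Pressure head at P-2: ψ = P/(ρg) = 557×1000 / (1000 × 9.81) = 56.78 m.
Total head at P-2: h = z + ψ = 110.97 + 56.78 = 167.75 m.
Total head at P-6: h = 176.62 m (water level in the piezometer is the total head).
Head difference: h(P-2) − h(P-6) = 167.75 − 176.62 = -8.87 m.
Hydraulic gradient: i = |Δh| / L = 8.87 / 880 = 0.0101.

i ≈ 0.0101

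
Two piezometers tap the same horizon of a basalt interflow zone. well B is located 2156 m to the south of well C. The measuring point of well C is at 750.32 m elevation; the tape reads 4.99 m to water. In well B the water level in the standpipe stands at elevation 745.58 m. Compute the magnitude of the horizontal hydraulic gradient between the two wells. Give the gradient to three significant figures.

i ≈ 0.000116

Total head at well C: h = 750.32 − 4.99 = 745.33 m.
Total head at well B: h = 745.58 m (water level in the piezometer is the total head).
Head difference: h(well C) − h(well B) = 745.33 − 745.58 = -0.25 m.
Hydraulic gradient: i = |Δh| / L = 0.25 / 2156 = 0.000116.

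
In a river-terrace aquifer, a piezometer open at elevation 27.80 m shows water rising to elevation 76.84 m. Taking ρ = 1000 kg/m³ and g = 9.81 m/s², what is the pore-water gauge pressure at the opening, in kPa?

P ≈ 481 kPa

Pressure head ψ = h − z = 76.84 − 27.80 = 49.04 m.
P = ρgψ = 1000 × 9.81 × 49.04 = 481082 Pa ≈ 481 kPa.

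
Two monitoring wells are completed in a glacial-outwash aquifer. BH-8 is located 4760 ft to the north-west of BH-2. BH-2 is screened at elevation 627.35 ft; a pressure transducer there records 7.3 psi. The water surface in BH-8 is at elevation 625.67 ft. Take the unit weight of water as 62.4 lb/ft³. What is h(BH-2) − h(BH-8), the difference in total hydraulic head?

Pressure head at BH-2: ψ = 144·P/γ = 144 × 7.3 / 62.4 = 16.85 ft.
Total head at BH-2: h = z + ψ = 627.35 + 16.85 = 644.20 ft.
Total head at BH-8: h = 625.67 ft (water level in the piezometer is the total head).
Head difference: h(BH-2) − h(BH-8) = 644.20 − 625.67 = 18.53 ft.

Δh ≈ 18.53 ft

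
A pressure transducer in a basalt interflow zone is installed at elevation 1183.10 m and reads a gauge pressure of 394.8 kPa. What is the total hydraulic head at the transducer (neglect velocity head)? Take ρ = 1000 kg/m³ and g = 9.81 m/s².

h ≈ 1223.34 m

ψ = P/(ρg) = 394.8×1000 / (1000 × 9.81) = 40.24 m.
h = z + ψ = 1183.10 + 40.24 = 1223.34 m.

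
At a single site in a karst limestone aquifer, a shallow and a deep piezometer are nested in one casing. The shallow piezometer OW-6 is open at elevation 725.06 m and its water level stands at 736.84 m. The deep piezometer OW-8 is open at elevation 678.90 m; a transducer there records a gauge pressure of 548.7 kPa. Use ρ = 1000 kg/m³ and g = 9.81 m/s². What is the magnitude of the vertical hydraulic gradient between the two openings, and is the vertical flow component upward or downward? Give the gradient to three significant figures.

|i_v| ≈ 0.0435; vertical flow is downward

Total head at OW-6: h = 736.84 m (water level in the standpipe).
Pressure head at OW-8: ψ = P/(ρg) = 548.7×1000 / (1000 × 9.81) = 55.93 m.
Total head at OW-8: h = z + ψ = 678.90 + 55.93 = 734.83 m.
Δh = h(OW-6) − h(OW-8) = 736.84 − 734.83 = 2.01 m.
Vertical separation Δz = 725.06 − 678.90 = 46.16 m.
|i_v| = |Δh| / Δz = 2.01 / 46.16 = 0.0435.
Head is higher in the shallow piezometer, so vertical flow is downward (recharge condition).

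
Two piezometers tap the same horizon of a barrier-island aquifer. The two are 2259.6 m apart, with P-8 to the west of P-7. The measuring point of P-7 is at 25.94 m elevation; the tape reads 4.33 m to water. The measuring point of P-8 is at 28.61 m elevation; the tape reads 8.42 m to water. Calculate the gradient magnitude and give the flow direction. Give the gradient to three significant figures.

Total head at P-7: h = 25.94 − 4.33 = 21.61 m.
Total head at P-8: h = 28.61 − 8.42 = 20.19 m.
Head difference: h(P-7) − h(P-8) = 21.61 − 20.19 = 1.42 m.
Hydraulic gradient: i = |Δh| / L = 1.42 / 2259.6 = 0.000628.
Flow is from higher to lower head: from P-7 toward P-8, i.e. toward the west.

i ≈ 0.000628; groundwater flows toward the west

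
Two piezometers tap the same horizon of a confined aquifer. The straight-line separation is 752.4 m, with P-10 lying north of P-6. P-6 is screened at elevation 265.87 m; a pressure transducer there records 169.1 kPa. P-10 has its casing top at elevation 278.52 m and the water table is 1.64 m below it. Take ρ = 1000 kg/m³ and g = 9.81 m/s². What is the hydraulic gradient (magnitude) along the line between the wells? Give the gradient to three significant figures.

i ≈ 0.00828

Pressure head at P-6: ψ = P/(ρg) = 169.1×1000 / (1000 × 9.81) = 17.24 m.
Total head at P-6: h = z + ψ = 265.87 + 17.24 = 283.11 m.
Total head at P-10: h = 278.52 − 1.64 = 276.88 m.
Head difference: h(P-6) − h(P-10) = 283.11 − 276.88 = 6.23 m.
Hydraulic gradient: i = |Δh| / L = 6.23 / 752.4 = 0.00828.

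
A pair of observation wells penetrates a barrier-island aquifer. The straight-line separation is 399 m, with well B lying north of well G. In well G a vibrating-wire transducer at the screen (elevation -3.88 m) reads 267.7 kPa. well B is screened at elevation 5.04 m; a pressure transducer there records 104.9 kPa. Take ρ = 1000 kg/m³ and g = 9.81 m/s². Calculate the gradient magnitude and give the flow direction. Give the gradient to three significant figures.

Pressure head at well G: ψ = P/(ρg) = 267.7×1000 / (1000 × 9.81) = 27.29 m.
Total head at well G: h = z + ψ = -3.88 + 27.29 = 23.41 m.
Pressure head at well B: ψ = P/(ρg) = 104.9×1000 / (1000 × 9.81) = 10.69 m.
Total head at well B: h = z + ψ = 5.04 + 10.69 = 15.73 m.
Head difference: h(well G) − h(well B) = 23.41 − 15.73 = 7.68 m.
Hydraulic gradient: i = |Δh| / L = 7.68 / 399 = 0.0192.
Flow is from higher to lower head: from well G toward well B, i.e. toward the north.

i ≈ 0.0192; groundwater flows toward the north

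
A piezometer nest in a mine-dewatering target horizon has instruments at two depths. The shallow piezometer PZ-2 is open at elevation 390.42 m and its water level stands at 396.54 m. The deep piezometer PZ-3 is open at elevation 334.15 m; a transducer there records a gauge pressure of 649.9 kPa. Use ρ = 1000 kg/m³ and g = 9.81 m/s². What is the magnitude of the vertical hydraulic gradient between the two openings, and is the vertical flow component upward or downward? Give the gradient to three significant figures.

|i_v| ≈ 0.0686; vertical flow is upward

Total head at PZ-2: h = 396.54 m (water level in the standpipe).
Pressure head at PZ-3: ψ = P/(ρg) = 649.9×1000 / (1000 × 9.81) = 66.25 m.
Total head at PZ-3: h = z + ψ = 334.15 + 66.25 = 400.40 m.
Δh = h(PZ-2) − h(PZ-3) = 396.54 − 400.40 = -3.86 m.
Vertical separation Δz = 390.42 − 334.15 = 56.27 m.
|i_v| = |Δh| / Δz = 3.86 / 56.27 = 0.0686.
Head is higher in the deep piezometer, so vertical flow is upward (discharge condition).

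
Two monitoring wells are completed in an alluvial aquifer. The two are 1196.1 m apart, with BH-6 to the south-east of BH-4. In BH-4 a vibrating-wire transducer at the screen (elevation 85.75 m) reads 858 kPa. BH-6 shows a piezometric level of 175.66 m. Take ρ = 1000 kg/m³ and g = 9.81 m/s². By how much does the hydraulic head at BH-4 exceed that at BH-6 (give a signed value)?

Δh ≈ -2.45 m

Pressure head at BH-4: ψ = P/(ρg) = 858×1000 / (1000 × 9.81) = 87.46 m.
Total head at BH-4: h = z + ψ = 85.75 + 87.46 = 173.21 m.
Total head at BH-6: h = 175.66 m (water level in the piezometer is the total head).
Head difference: h(BH-4) − h(BH-6) = 173.21 − 175.66 = -2.45 m.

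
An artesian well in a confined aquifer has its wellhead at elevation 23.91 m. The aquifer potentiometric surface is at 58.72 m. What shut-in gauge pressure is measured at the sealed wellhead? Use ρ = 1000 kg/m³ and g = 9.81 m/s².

Head above the cap: Δh = 58.72 − 23.91 = 34.81 m.
P = ρgΔh = 1000 × 9.81 × 34.81 = 341486 Pa ≈ 341 kPa.

P ≈ 341 kPa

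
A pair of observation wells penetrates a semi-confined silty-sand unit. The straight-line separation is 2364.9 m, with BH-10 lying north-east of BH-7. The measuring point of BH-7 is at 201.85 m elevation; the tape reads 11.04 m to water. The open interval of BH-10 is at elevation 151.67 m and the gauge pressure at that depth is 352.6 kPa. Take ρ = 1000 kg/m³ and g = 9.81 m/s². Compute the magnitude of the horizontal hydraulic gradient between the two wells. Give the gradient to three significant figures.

i ≈ 0.00135

Total head at BH-7: h = 201.85 − 11.04 = 190.81 m.
Pressure head at BH-10: ψ = P/(ρg) = 352.6×1000 / (1000 × 9.81) = 35.94 m.
Total head at BH-10: h = z + ψ = 151.67 + 35.94 = 187.61 m.
Head difference: h(BH-7) − h(BH-10) = 190.81 − 187.61 = 3.20 m.
Hydraulic gradient: i = |Δh| / L = 3.20 / 2364.9 = 0.00135.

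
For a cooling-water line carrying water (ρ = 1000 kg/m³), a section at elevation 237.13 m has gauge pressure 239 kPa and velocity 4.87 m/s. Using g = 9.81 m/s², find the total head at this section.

h ≈ 262.70 m

Pressure head ψ = P/(ρg) = 239×1000 / (1000 × 9.81) = 24.36 m.
Velocity head = v²/(2g) = 4.87² / (2 × 9.81) = 1.209 m.
h = z + ψ + v²/(2g) = 237.13 + 24.36 + 1.209 = 262.70 m.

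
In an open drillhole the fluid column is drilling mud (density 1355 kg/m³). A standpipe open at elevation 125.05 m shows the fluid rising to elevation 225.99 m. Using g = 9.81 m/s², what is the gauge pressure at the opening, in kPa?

P ≈ 1340 kPa

Pressure head ψ = h − z = 225.99 − 125.05 = 100.94 m.
P = ρgψ = 1355 × 9.81 × 100.94 = 1341750 Pa ≈ 1340 kPa.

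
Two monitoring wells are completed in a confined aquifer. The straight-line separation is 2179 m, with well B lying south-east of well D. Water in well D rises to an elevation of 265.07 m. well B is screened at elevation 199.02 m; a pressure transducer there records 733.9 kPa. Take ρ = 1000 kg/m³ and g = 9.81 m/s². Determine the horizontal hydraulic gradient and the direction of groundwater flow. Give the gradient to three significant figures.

i ≈ 0.00402; groundwater flows toward the north-west

Total head at well D: h = 265.07 m (water level in the piezometer is the total head).
Pressure head at well B: ψ = P/(ρg) = 733.9×1000 / (1000 × 9.81) = 74.81 m.
Total head at well B: h = z + ψ = 199.02 + 74.81 = 273.83 m.
Head difference: h(well D) − h(well B) = 265.07 − 273.83 = -8.76 m.
Hydraulic gradient: i = |Δh| / L = 8.76 / 2179 = 0.00402.
Flow is from higher to lower head: from well B toward well D, i.e. toward the north-west.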